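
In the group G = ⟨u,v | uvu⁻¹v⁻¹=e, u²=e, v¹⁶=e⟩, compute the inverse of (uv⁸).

The order of (uv⁸) is 2 (smallest k with (uv⁸)ᵏ = e), so (uv⁸)⁻¹ = (uv⁸)¹ = uv⁸.
Check: (uv⁸) · (uv⁸) → (uv⁸) · u = v⁸;   (v⁸) · v⁸ = e, giving e as required.

Answer: uv⁸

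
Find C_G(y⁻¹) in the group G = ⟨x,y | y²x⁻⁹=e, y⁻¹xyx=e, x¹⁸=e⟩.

⟨y⁻¹⟩ ⊆ C_G(y⁻¹) since powers of y⁻¹ commute with y⁻¹; so |C_G(y⁻¹)| ≥ |⟨y⁻¹⟩| = 4.
By orbit–stabilizer, |C_G(y⁻¹)| = |G| / |conj. class of y⁻¹| = 36 / 9 = 4.
The 4 elements commuting with y⁻¹ are {e, x⁹, y, y⁻¹}.

Answer: {e, x⁹, y, y⁻¹}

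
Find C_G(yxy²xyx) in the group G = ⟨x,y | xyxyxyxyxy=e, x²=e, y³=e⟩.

⟨yxy²xyx⟩ ⊆ C_G(yxy²xyx) since powers of yxy²xyx commute with yxy²xyx; so |C_G(yxy²xyx)| ≥ |⟨yxy²xyx⟩| = 3.
By orbit–stabilizer, |C_G(yxy²xyx)| = |G| / |conj. class of yxy²xyx| = 60 / 20 = 3.
The 3 elements commuting with yxy²xyx are {e, yxy²xyx, xy²xyxy²}.

Answer: {e, yxy²xyx, xy²xyxy²}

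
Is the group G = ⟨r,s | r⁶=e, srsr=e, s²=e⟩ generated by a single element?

Every cyclic group is abelian. But r·s = rs while s·r = r⁵s, so r·s ≠ s·r and G is not abelian. Hence G is not cyclic.

Answer: No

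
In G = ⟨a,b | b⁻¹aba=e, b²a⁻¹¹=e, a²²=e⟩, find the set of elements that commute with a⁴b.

⟨a⁴b⟩ ⊆ C_G(a⁴b) since powers of a⁴b commute with a⁴b; so |C_G(a⁴b)| ≥ |⟨a⁴b⟩| = 4.
By orbit–stabilizer, |C_G(a⁴b)| = |G| / |conj. class of a⁴b| = 44 / 11 = 4.
The 4 elements commuting with a⁴b are {e, a¹¹, a⁴b, a⁴b⁻¹}.

Answer: {e, a¹¹, a⁴b, a⁴b⁻¹}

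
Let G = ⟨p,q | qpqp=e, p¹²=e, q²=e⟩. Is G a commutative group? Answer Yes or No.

p·q = pq but q·p = p¹¹q, so p·q ≠ q·p and G is not abelian.

Answer: No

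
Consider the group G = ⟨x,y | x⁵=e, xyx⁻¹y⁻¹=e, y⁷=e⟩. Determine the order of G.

Enumerate words in the generators, reducing via the relations: the distinct elements are
  {e, x, y, xy, x², x³, x⁴, y², y³, y⁴, y⁵, y⁶, xy², xy³, xy⁴, xy⁵, xy⁶, x²y, x³y, x⁴y, x²y², x²y³, x²y⁴, x²y⁵, x²y⁶, x³y², x³y³, x³y⁴, x³y⁵, x³y⁶, x⁴y², x⁴y³, x⁴y⁴, x⁴y⁵, x⁴y⁶}.
No further products give new elements, so |G| = 35.

Answer: 35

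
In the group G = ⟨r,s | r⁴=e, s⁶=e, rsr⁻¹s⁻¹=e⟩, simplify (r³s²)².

Compute successive powers of (r³s²), reducing at each step:
  (r³s²)²: (r³s²) · r³ = r²s²;   (r²s²) · s² = r²s⁴

Answer: r²s⁴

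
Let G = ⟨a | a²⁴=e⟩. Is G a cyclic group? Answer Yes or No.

|G| = 24. The element a has order 24 (its powers give 24 distinct elements), so ⟨a⟩ = G and G is cyclic.

Answer: Yes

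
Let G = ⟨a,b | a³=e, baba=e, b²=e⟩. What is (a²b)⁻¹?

The order of (a²b) is 2 (smallest k with (a²b)ᵏ = e), so (a²b)⁻¹ = (a²b)¹ = a²b.
Check: (a²b) · (a²b) → (a²b) · a² = b;   b · b = e, giving e as required.

Answer: a²b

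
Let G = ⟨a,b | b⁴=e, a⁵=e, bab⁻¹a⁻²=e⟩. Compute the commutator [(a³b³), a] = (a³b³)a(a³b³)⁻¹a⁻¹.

[(a³b³), a] = (a³b³)·a·(a³b³)⁻¹·a⁻¹.
  (a³b³) · a = ab³
  (ab³) · (a⁴b) = a³
  (a³) · (a⁴) = a²

Answer: a²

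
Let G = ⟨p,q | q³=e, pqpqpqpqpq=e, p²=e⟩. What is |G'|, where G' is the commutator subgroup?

G' = [G, G] is generated by all commutators. The generator-pair commutators are: [p, q] = pqpq².
The subgroup they normally generate is {e, p, q, q², pq, pqp, pqpq, pqpqp, q²pq²p, q²pq², q²p, pq², qp, qpq, qpqp, pq²pq²p, pq²pq², pq²p, q²pq, q²pqp, q²pqpq, qpq²pq², qpq²p, qpq², pqpq², pq²pq, pq²pqp, pq²pqpq, pqpq²pq², pqpq²p, q²pq²pq, pqpq²pq, pqpq²pqp, pqpq²pqpq, q²pq²pqpq², q²pq²pqp, q²pq²pqpq, q²pqpq²pq², q²pqpq²p, q²pqpq², qpqpq², qpq²pq, qpq²pqp, qpq²pqpq, qpqpq²pq², qpqpq²p, qpqpq²pq, pq²pqpq²pq², pq²pqpq²p, pq²pqpq², q²pqpq²pq, q²pqpq²pqp, qpq²pqpq²p, qpq²pqpq², pq²pqpq²pq, pq²pqpq²pqp, pqpq²pqpq²p, pqpq²pqpq², pqpq²pqpq²pq, qpq²pqpq²pq}, of order 60.
Check: |G/G'| = 60/60 = 1 is the order of the abelianisation.

Answer: 60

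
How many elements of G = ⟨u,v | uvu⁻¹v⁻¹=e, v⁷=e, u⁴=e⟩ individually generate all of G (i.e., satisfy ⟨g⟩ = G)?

G is cyclic of order 28. An element generates G iff its order is 28, and a cyclic group of order 28 has exactly φ(28) = 12 such elements.

Answer: 12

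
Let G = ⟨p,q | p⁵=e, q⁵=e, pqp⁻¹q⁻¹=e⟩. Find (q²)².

Compute successive powers of (q²), reducing at each step:
  (q²)²: (q²) · q² = q⁴

Answer: q⁴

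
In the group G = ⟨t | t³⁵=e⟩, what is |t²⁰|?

Compute successive powers until reaching e:
  (t²⁰)¹ = t²⁰, (t²⁰)² = t⁵, (t²⁰)³ = t²⁵, (t²⁰)⁴ = t¹⁰, (t²⁰)⁵ = t³⁰, (t²⁰)⁶ = t¹⁵, (t²⁰)⁷ = e.
The smallest positive k with (t²⁰)ᵏ = e is 7.

Answer: 7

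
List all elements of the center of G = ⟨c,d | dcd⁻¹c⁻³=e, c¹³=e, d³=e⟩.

An element z ∈ Z(G) iff z commutes with every generator.
For example e is central: e·c = c = c·e; e·d = d = d·e.
Whereas c ∉ Z(G) since c·d = cd ≠ c³d = d·c.
Checking each of the 39 elements this way gives Z(G) = {e}, of order 1.

Answer: {e}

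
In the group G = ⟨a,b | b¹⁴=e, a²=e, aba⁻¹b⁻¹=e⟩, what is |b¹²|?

Compute successive powers until reaching e:
  (b¹²)¹ = b¹², (b¹²)² = b¹⁰, (b¹²)³ = b⁸, (b¹²)⁴ = b⁶, (b¹²)⁵ = b⁴, (b¹²)⁶ = b², (b¹²)⁷ = e.
The smallest positive k with (b¹²)ᵏ = e is 7.

Answer: 7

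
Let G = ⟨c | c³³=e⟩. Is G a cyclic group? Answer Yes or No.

|G| = 33. The element c has order 33 (its powers give 33 distinct elements), so ⟨c⟩ = G and G is cyclic.

Answer: Yes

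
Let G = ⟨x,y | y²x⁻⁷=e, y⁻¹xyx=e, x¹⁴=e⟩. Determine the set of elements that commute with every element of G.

An element z ∈ Z(G) iff z commutes with every generator.
For example x⁷ is central: (x⁷)·x = x⁸ = x·(x⁷); (x⁷)·y = y⁻¹ = y·(x⁷).
Whereas x ∉ Z(G) since x·y = xy ≠ x⁶y⁻¹ = y·x.
Checking each of the 28 elements this way gives Z(G) = {e, x⁷}, of order 2.

Answer: {e, x⁷}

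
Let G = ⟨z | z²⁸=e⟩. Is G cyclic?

|G| = 28. The element z has order 28 (its powers give 28 distinct elements), so ⟨z⟩ = G and G is cyclic.

Answer: Yes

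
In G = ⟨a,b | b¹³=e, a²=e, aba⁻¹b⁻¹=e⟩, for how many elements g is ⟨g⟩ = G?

G is cyclic of order 26. An element generates G iff its order is 26, and a cyclic group of order 26 has exactly φ(26) = 12 such elements.

Answer: 12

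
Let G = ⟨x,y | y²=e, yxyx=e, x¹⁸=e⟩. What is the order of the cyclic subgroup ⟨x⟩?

|⟨x⟩| equals the order of x. Compute successive powers until reaching e:
  x¹ = x, x² = x², x³ = x³, x⁴ = x⁴, x⁵ = x⁵, x⁶ = x⁶, x⁷ = x⁷, x⁸ = x⁸, x⁹ = x⁹, x¹⁰ = x¹⁰, x¹¹ = x¹¹, x¹² = x¹², x¹³ = x¹³, x¹⁴ = x¹⁴, x¹⁵ = x¹⁵, x¹⁶ = x¹⁶, x¹⁷ = x¹⁷, x¹⁸ = e.
The smallest positive k with xᵏ = e is 18, so |⟨x⟩| = 18.

Answer: 18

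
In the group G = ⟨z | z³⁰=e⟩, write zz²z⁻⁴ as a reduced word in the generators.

Multiply left to right, reducing at each step:
  z · z² = z³
  (z³) · z⁻⁴ = z²⁹

Answer: z²⁹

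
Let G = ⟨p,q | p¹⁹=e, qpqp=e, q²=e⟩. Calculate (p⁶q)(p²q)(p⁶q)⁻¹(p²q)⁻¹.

[(p⁶q), (p²q)] = (p⁶q)·(p²q)·(p⁶q)⁻¹·(p²q)⁻¹.
  (p⁶q) · (p²q) = p⁴
  (p⁴) · (p⁶q) = p¹⁰q
  (p¹⁰q) · (p²q) = p⁸

Answer: p⁸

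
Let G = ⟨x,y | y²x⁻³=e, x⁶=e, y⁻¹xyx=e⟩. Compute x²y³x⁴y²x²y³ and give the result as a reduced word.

Multiply left to right, reducing at each step:
  (x²) · y³ = x²y⁻¹
  (x²y⁻¹) · x⁴ = xy
  (xy) · y² = xy⁻¹
  (xy⁻¹) · x² = x²y
  (x²y) · y³ = x²

Answer: x²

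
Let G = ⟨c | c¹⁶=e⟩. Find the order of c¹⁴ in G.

Compute successive powers until reaching e:
  (c¹⁴)¹ = c¹⁴, (c¹⁴)² = c¹², (c¹⁴)³ = c¹⁰, (c¹⁴)⁴ = c⁸, (c¹⁴)⁵ = c⁶, (c¹⁴)⁶ = c⁴, (c¹⁴)⁷ = c², (c¹⁴)⁸ = e.
The smallest positive k with (c¹⁴)ᵏ = e is 8.

Answer: 8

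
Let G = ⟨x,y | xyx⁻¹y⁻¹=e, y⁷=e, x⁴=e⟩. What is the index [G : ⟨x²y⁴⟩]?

First find ord(x²y⁴) by computing successive powers:
  (x²y⁴)¹ = x²y⁴, (x²y⁴)² = y, (x²y⁴)³ = x²y⁵, (x²y⁴)⁴ = y², (x²y⁴)⁵ = x²y⁶, (x²y⁴)⁶ = y³, (x²y⁴)⁷ = x², (x²y⁴)⁸ = y⁴, (x²y⁴)⁹ = x²y, (x²y⁴)¹⁰ = y⁵, (x²y⁴)¹¹ = x²y², (x²y⁴)¹² = y⁶, (x²y⁴)¹³ = x²y³, (x²y⁴)¹⁴ = e.
So |⟨x²y⁴⟩| = ord(x²y⁴) = 14. With |G| = 28, by Lagrange [G : ⟨x²y⁴⟩] = 28/14 = 2.

Answer: 2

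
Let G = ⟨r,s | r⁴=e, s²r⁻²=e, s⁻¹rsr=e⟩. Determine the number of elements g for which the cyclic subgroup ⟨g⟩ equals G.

⟨g⟩ = G would require ord(g) = |G| = 8, but the maximum element order in G is 4 < 8. So G is not cyclic and no single element generates it: the count is 0.

Answer: 0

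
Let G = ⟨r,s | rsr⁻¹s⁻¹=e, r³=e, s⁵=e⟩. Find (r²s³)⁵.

Compute successive powers of (r²s³), reducing at each step:
  (r²s³)²: (r²s³) · r² = rs³;   (rs³) · s³ = rs
  (r²s³)³: (rs) · r² = s;   s · s³ = s⁴
  (r²s³)⁴: (s⁴) · r² = r²s⁴;   (r²s⁴) · s³ = r²s²
  (r²s³)⁵: (r²s²) · r² = rs²;   (rs²) · s³ = r

Answer: r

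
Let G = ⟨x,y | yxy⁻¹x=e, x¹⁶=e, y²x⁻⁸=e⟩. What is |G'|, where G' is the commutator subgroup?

G' = [G, G] is generated by all commutators. The generator-pair commutators are: [x, y] = x².
The subgroup they normally generate is {e, x², x⁴, x⁶, x⁸, x¹⁰, x¹², x¹⁴}, of order 8.
Check: |G/G'| = 32/8 = 4 is the order of the abelianisation.

Answer: 8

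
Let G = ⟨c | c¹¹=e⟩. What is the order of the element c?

Compute successive powers until reaching e:
  c¹ = c, c² = c², c³ = c³, c⁴ = c⁴, c⁵ = c⁵, c⁶ = c⁶, c⁷ = c⁷, c⁸ = c⁸, c⁹ = c⁹, c¹⁰ = c¹⁰, c¹¹ = e.
The smallest positive k with cᵏ = e is 11.

Answer: 11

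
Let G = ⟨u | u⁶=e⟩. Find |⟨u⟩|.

|⟨u⟩| equals the order of u. Compute successive powers until reaching e:
  u¹ = u, u² = u², u³ = u³, u⁴ = u⁴, u⁵ = u⁵, u⁶ = e.
The smallest positive k with uᵏ = e is 6, so |⟨u⟩| = 6.

Answer: 6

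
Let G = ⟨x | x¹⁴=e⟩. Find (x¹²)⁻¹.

The order of (x¹²) is 7 (smallest k with (x¹²)ᵏ = e), so (x¹²)⁻¹ = (x¹²)⁶ = x².
Check: (x¹²) · (x²) → (x¹²) · x² = e, giving e as required.

Answer: x²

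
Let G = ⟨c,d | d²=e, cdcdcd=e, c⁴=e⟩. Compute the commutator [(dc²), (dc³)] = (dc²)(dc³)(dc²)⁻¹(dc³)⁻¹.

[(dc²), (dc³)] = (dc²)·(dc³)·(dc²)⁻¹·(dc³)⁻¹.
  (dc²) · (dc³) = cdc²d
  (cdc²d) · (c²d) = c³dc²
  (c³dc²) · (cd) = dc

Answer: dc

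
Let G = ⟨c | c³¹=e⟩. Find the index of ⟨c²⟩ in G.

First find ord(c²) by computing successive powers:
  (c²)¹ = c², (c²)² = c⁴, (c²)³ = c⁶, (c²)⁴ = c⁸, (c²)⁵ = c¹⁰, (c²)⁶ = c¹², (c²)⁷ = c¹⁴, (c²)⁸ = c¹⁶, (c²)⁹ = c¹⁸, (c²)¹⁰ = c²⁰, (c²)¹¹ = c²², (c²)¹² = c²⁴, (c²)¹³ = c²⁶, (c²)¹⁴ = c²⁸, (c²)¹⁵ = c³⁰, (c²)¹⁶ = c, (c²)¹⁷ = c³, (c²)¹⁸ = c⁵, (c²)¹⁹ = c⁷, (c²)²⁰ = c⁹, (c²)²¹ = c¹¹, (c²)²² = c¹³, (c²)²³ = c¹⁵, (c²)²⁴ = c¹⁷, (c²)²⁵ = c¹⁹, (c²)²⁶ = c²¹, (c²)²⁷ = c²³, (c²)²⁸ = c²⁵, (c²)²⁹ = c²⁷, (c²)³⁰ = c²⁹, (c²)³¹ = e.
So |⟨c²⟩| = ord(c²) = 31. With |G| = 31, by Lagrange [G : ⟨c²⟩] = 31/31 = 1.

Answer: 1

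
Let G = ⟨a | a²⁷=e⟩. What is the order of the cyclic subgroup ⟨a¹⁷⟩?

|⟨a¹⁷⟩| equals the order of a¹⁷. Compute successive powers until reaching e:
  (a¹⁷)¹ = a¹⁷, (a¹⁷)² = a⁷, (a¹⁷)³ = a²⁴, (a¹⁷)⁴ = a¹⁴, (a¹⁷)⁵ = a⁴, (a¹⁷)⁶ = a²¹, (a¹⁷)⁷ = a¹¹, (a¹⁷)⁸ = a, (a¹⁷)⁹ = a¹⁸, (a¹⁷)¹⁰ = a⁸, (a¹⁷)¹¹ = a²⁵, (a¹⁷)¹² = a¹⁵, (a¹⁷)¹³ = a⁵, (a¹⁷)¹⁴ = a²², (a¹⁷)¹⁵ = a¹², (a¹⁷)¹⁶ = a², (a¹⁷)¹⁷ = a¹⁹, (a¹⁷)¹⁸ = a⁹, (a¹⁷)¹⁹ = a²⁶, (a¹⁷)²⁰ = a¹⁶, (a¹⁷)²¹ = a⁶, (a¹⁷)²² = a²³, (a¹⁷)²³ = a¹³, (a¹⁷)²⁴ = a³, (a¹⁷)²⁵ = a²⁰, (a¹⁷)²⁶ = a¹⁰, (a¹⁷)²⁷ = e.
The smallest positive k with (a¹⁷)ᵏ = e is 27, so |⟨a¹⁷⟩| = 27.

Answer: 27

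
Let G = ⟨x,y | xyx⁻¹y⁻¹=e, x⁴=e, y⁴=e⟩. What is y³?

Compute successive powers of y, reducing at each step:
  y²: y · y = y²
  y³: (y²) · y = y³

Answer: y³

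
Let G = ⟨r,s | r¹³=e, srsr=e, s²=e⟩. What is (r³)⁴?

Compute successive powers of (r³), reducing at each step:
  (r³)²: (r³) · r³ = r⁶
  (r³)³: (r⁶) · r³ = r⁹
  (r³)⁴: (r⁹) · r³ = r¹²

Answer: r¹²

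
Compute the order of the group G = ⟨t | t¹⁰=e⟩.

G is generated by a single element, so G is cyclic. The relator gives t¹⁰ = e and no smaller power is forced to be e, so the 10 powers {e, t, t², t³, t⁴, t⁵, t⁶, t⁷, t⁸, t⁹} are distinct. Hence |G| = 10.

Answer: 10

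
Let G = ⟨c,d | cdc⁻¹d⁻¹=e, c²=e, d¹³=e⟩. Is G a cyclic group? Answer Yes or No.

|G| = 26. The element cd has order 26 (its powers give 26 distinct elements), so ⟨cd⟩ = G and G is cyclic.

Answer: Yes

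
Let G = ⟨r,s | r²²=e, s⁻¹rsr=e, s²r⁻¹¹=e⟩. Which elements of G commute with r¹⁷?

⟨r¹⁷⟩ ⊆ C_G(r¹⁷) since powers of r¹⁷ commute with r¹⁷; so |C_G(r¹⁷)| ≥ |⟨r¹⁷⟩| = 22.
By orbit–stabilizer, |C_G(r¹⁷)| = |G| / |conj. class of r¹⁷| = 44 / 2 = 22.
The 22 elements commuting with r¹⁷ are {e, r, r², r³, r⁴, r⁵, r⁶, r⁷, r⁸, r⁹, r¹⁰, r¹¹, r¹², r¹³, r¹⁴, r¹⁵, r¹⁶, r¹⁷, r¹⁸, r¹⁹, r²⁰, r²¹}.

Answer: {e, r, r², r³, r⁴, r⁵, r⁶, r⁷, r⁸, r⁹, r¹⁰, r¹¹, r¹², r¹³, r¹⁴, r¹⁵, r¹⁶, r¹⁷, r¹⁸, r¹⁹, r²⁰, r²¹}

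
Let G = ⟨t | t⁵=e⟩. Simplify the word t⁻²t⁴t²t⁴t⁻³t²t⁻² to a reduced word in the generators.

Multiply left to right, reducing at each step:
  (t³) · t⁴ = t²
  (t²) · t² = t⁴
  (t⁴) · t⁴ = t³
  (t³) · t⁻³ = e
  e · t² = t²
  (t²) · t⁻² = e

Answer: e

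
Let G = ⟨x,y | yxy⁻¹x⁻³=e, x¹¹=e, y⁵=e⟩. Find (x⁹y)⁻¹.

The order of (x⁹y) is 5 (smallest k with (x⁹y)ᵏ = e), so (x⁹y)⁻¹ = (x⁹y)⁴ = x⁸y⁴.
Check: (x⁹y) · (x⁸y⁴) → (x⁹y) · x⁸ = y;   y · y⁴ = e, giving e as required.

Answer: x⁸y⁴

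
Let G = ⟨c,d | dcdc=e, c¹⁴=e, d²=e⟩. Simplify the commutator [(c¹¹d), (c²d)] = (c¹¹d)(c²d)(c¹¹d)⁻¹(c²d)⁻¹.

[(c¹¹d), (c²d)] = (c¹¹d)·(c²d)·(c¹¹d)⁻¹·(c²d)⁻¹.
  (c¹¹d) · (c²d) = c⁹
  (c⁹) · (c¹¹d) = c⁶d
  (c⁶d) · (c²d) = c⁴

Answer: c⁴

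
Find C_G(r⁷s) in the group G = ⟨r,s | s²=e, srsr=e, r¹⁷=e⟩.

⟨r⁷s⟩ ⊆ C_G(r⁷s) since powers of r⁷s commute with r⁷s; so |C_G(r⁷s)| ≥ |⟨r⁷s⟩| = 2.
By orbit–stabilizer, |C_G(r⁷s)| = |G| / |conj. class of r⁷s| = 34 / 17 = 2.
The 2 elements commuting with r⁷s are {e, r⁷s}.

Answer: {e, r⁷s}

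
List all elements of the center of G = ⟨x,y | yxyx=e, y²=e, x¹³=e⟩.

An element z ∈ Z(G) iff z commutes with every generator.
For example e is central: e·x = x = x·e; e·y = y = y·e.
Whereas x ∉ Z(G) since x·y = xy ≠ x¹²y = y·x.
Checking each of the 26 elements this way gives Z(G) = {e}, of order 1.

Answer: {e}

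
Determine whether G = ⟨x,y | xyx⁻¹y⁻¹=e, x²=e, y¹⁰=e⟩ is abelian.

Each pair of generators commutes: x·y = xy = y·x. Since the generators pairwise commute, every element of G commutes with every other, so G is abelian.

Answer: Yes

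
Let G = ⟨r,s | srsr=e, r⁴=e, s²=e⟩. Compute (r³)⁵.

Compute successive powers of (r³), reducing at each step:
  (r³)²: (r³) · r³ = r²
  (r³)³: (r²) · r³ = r
  (r³)⁴: r · r³ = e
  (r³)⁵: e · r³ = r³

Answer: r³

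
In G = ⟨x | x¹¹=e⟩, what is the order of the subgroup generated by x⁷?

|⟨x⁷⟩| equals the order of x⁷. Compute successive powers until reaching e:
  (x⁷)¹ = x⁷, (x⁷)² = x³, (x⁷)³ = x¹⁰, (x⁷)⁴ = x⁶, (x⁷)⁵ = x², (x⁷)⁶ = x⁹, (x⁷)⁷ = x⁵, (x⁷)⁸ = x, (x⁷)⁹ = x⁸, (x⁷)¹⁰ = x⁴, (x⁷)¹¹ = e.
The smallest positive k with (x⁷)ᵏ = e is 11, so |⟨x⁷⟩| = 11.

Answer: 11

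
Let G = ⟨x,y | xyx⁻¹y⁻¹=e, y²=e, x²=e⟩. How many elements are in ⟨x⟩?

|⟨x⟩| equals the order of x. Compute successive powers until reaching e:
  x¹ = x, x² = e.
The smallest positive k with xᵏ = e is 2, so |⟨x⟩| = 2.

Answer: 2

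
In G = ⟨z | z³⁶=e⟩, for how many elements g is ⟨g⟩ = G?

G is cyclic of order 36. An element generates G iff its order is 36, and a cyclic group of order 36 has exactly φ(36) = 12 such elements.

Answer: 12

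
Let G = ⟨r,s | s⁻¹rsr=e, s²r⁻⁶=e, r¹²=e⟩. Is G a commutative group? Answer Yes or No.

r·s = rs but s·r = r⁵s⁻¹, so r·s ≠ s·r and G is not abelian.

Answer: No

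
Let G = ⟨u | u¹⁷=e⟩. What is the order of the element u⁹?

Compute successive powers until reaching e:
  (u⁹)¹ = u⁹, (u⁹)² = u, (u⁹)³ = u¹⁰, (u⁹)⁴ = u², (u⁹)⁵ = u¹¹, (u⁹)⁶ = u³, (u⁹)⁷ = u¹², (u⁹)⁸ = u⁴, (u⁹)⁹ = u¹³, (u⁹)¹⁰ = u⁵, (u⁹)¹¹ = u¹⁴, (u⁹)¹² = u⁶, (u⁹)¹³ = u¹⁵, (u⁹)¹⁴ = u⁷, (u⁹)¹⁵ = u¹⁶, (u⁹)¹⁶ = u⁸, (u⁹)¹⁷ = e.
The smallest positive k with (u⁹)ᵏ = e is 17.

Answer: 17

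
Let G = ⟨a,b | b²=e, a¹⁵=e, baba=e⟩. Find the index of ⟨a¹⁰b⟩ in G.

First find ord(a¹⁰b) by computing successive powers:
  (a¹⁰b)¹ = a¹⁰b, (a¹⁰b)² = e.
So |⟨a¹⁰b⟩| = ord(a¹⁰b) = 2. With |G| = 30, by Lagrange [G : ⟨a¹⁰b⟩] = 30/2 = 15.

Answer: 15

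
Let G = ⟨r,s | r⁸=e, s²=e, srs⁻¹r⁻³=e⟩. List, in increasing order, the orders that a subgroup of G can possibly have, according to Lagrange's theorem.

|G| = 16 = 2⁴. By Lagrange's theorem the order of any subgroup divides 16; the divisors of 16 are 1, 2, 4, 8, 16.

Answer: 1, 2, 4, 8, 16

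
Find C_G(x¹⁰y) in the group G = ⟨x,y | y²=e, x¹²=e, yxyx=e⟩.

⟨x¹⁰y⟩ ⊆ C_G(x¹⁰y) since powers of x¹⁰y commute with x¹⁰y; so |C_G(x¹⁰y)| ≥ |⟨x¹⁰y⟩| = 2.
By orbit–stabilizer, |C_G(x¹⁰y)| = |G| / |conj. class of x¹⁰y| = 24 / 6 = 4.
The 4 elements commuting with x¹⁰y are {e, x⁶, x⁴y, x¹⁰y}.

Answer: {e, x⁶, x⁴y, x¹⁰y}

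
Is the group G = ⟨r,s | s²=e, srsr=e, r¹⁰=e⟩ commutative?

r·s = rs but s·r = r⁹s, so r·s ≠ s·r and G is not abelian.

Answer: No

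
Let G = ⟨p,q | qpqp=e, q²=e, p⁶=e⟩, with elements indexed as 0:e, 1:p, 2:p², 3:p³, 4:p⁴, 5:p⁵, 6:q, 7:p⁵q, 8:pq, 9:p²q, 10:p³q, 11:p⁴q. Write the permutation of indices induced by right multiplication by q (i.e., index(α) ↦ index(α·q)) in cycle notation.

(0 6)(1 8)(2 9)(3 10)(4 11)(5 7)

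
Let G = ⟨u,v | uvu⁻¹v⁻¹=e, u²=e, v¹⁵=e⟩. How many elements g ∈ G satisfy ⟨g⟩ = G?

G is cyclic of order 30. An element generates G iff its order is 30, and a cyclic group of order 30 has exactly φ(30) = 8 such elements.

Answer: 8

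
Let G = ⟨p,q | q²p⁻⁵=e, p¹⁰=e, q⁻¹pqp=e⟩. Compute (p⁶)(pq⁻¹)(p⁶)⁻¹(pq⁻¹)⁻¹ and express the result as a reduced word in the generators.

[(p⁶), (pq⁻¹)] = (p⁶)·(pq⁻¹)·(p⁶)⁻¹·(pq⁻¹)⁻¹.
  (p⁶) · (pq⁻¹) = p²q
  (p²q) · (p⁴) = p³q⁻¹
  (p³q⁻¹) · (pq) = p²

Answer: p²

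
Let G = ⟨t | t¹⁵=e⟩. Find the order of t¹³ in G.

Compute successive powers until reaching e:
  (t¹³)¹ = t¹³, (t¹³)² = t¹¹, (t¹³)³ = t⁹, (t¹³)⁴ = t⁷, (t¹³)⁵ = t⁵, (t¹³)⁶ = t³, (t¹³)⁷ = t, (t¹³)⁸ = t¹⁴, (t¹³)⁹ = t¹², (t¹³)¹⁰ = t¹⁰, (t¹³)¹¹ = t⁸, (t¹³)¹² = t⁶, (t¹³)¹³ = t⁴, (t¹³)¹⁴ = t², (t¹³)¹⁵ = e.
The smallest positive k with (t¹³)ᵏ = e is 15.

Answer: 15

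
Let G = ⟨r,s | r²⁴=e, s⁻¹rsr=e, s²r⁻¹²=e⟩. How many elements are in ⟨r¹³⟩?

|⟨r¹³⟩| equals the order of r¹³. Compute successive powers until reaching e:
  (r¹³)¹ = r¹³, (r¹³)² = r², (r¹³)³ = r¹⁵, (r¹³)⁴ = r⁴, (r¹³)⁵ = r¹⁷, (r¹³)⁶ = r⁶, (r¹³)⁷ = r¹⁹, (r¹³)⁸ = r⁸, (r¹³)⁹ = r²¹, (r¹³)¹⁰ = r¹⁰, (r¹³)¹¹ = r²³, (r¹³)¹² = r¹², (r¹³)¹³ = r, (r¹³)¹⁴ = r¹⁴, (r¹³)¹⁵ = r³, (r¹³)¹⁶ = r¹⁶, (r¹³)¹⁷ = r⁵, (r¹³)¹⁸ = r¹⁸, (r¹³)¹⁹ = r⁷, (r¹³)²⁰ = r²⁰, (r¹³)²¹ = r⁹, (r¹³)²² = r²², (r¹³)²³ = r¹¹, (r¹³)²⁴ = e.
The smallest positive k with (r¹³)ᵏ = e is 24, so |⟨r¹³⟩| = 24.

Answer: 24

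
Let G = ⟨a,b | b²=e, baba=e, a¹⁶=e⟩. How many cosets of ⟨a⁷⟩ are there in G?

First find ord(a⁷) by computing successive powers:
  (a⁷)¹ = a⁷, (a⁷)² = a¹⁴, (a⁷)³ = a⁵, (a⁷)⁴ = a¹², (a⁷)⁵ = a³, (a⁷)⁶ = a¹⁰, (a⁷)⁷ = a, (a⁷)⁸ = a⁸, (a⁷)⁹ = a¹⁵, (a⁷)¹⁰ = a⁶, (a⁷)¹¹ = a¹³, (a⁷)¹² = a⁴, (a⁷)¹³ = a¹¹, (a⁷)¹⁴ = a², (a⁷)¹⁵ = a⁹, (a⁷)¹⁶ = e.
So |⟨a⁷⟩| = ord(a⁷) = 16. With |G| = 32, by Lagrange [G : ⟨a⁷⟩] = 32/16 = 2.

Answer: 2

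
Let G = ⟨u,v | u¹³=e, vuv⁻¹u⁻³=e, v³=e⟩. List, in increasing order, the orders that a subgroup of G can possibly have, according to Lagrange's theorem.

|G| = 39 = 3 · 13. By Lagrange's theorem the order of any subgroup divides 39; the divisors of 39 are 1, 3, 13, 39.

Answer: 1, 3, 13, 39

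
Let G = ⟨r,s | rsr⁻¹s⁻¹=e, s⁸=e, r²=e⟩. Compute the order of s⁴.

Compute successive powers until reaching e:
  (s⁴)¹ = s⁴, (s⁴)² = e.
The smallest positive k with (s⁴)ᵏ = e is 2.

Answer: 2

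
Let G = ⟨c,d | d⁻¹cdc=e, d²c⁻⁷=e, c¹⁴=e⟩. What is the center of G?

An element z ∈ Z(G) iff z commutes with every generator.
For example c⁷ is central: (c⁷)·c = c⁸ = c·(c⁷); (c⁷)·d = d⁻¹ = d·(c⁷).
Whereas c ∉ Z(G) since c·d = cd ≠ c⁶d⁻¹ = d·c.
Checking each of the 28 elements this way gives Z(G) = {e, c⁷}, of order 2.

Answer: {e, c⁷}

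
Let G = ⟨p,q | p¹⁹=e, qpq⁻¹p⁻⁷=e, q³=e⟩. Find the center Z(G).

An element z ∈ Z(G) iff z commutes with every generator.
For example e is central: e·p = p = p·e; e·q = q = q·e.
Whereas p ∉ Z(G) since p·q = pq ≠ p⁷q = q·p.
Checking each of the 57 elements this way gives Z(G) = {e}, of order 1.

Answer: {e}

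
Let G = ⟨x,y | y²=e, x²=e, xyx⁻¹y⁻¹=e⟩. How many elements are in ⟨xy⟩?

|⟨xy⟩| equals the order of xy. Compute successive powers until reaching e:
  (xy)¹ = xy, (xy)² = e.
The smallest positive k with (xy)ᵏ = e is 2, so |⟨xy⟩| = 2.

Answer: 2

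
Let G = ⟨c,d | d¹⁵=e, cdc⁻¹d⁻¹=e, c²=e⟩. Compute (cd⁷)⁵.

Compute successive powers of (cd⁷), reducing at each step:
  (cd⁷)²: (cd⁷) · c = d⁷;   (d⁷) · d⁷ = d¹⁴
  (cd⁷)³: (d¹⁴) · c = cd¹⁴;   (cd¹⁴) · d⁷ = cd⁶
  (cd⁷)⁴: (cd⁶) · c = d⁶;   (d⁶) · d⁷ = d¹³
  (cd⁷)⁵: (d¹³) · c = cd¹³;   (cd¹³) · d⁷ = cd⁵

Answer: cd⁵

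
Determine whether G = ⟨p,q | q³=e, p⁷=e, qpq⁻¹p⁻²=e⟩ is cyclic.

Every cyclic group is abelian. But p·q = pq while q·p = p²q, so p·q ≠ q·p and G is not abelian. Hence G is not cyclic.

Answer: No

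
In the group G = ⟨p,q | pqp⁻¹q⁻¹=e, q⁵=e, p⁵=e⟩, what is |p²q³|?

Compute successive powers until reaching e:
  (p²q³)¹ = p²q³, (p²q³)² = p⁴q, (p²q³)³ = pq⁴, (p²q³)⁴ = p³q², (p²q³)⁵ = e.
The smallest positive k with (p²q³)ᵏ = e is 5.

Answer: 5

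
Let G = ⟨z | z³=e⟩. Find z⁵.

Compute successive powers of z, reducing at each step:
  z²: z · z = z²
  z³: (z²) · z = e
  z⁴: e · z = z
  z⁵: z · z = z²

Answer: z²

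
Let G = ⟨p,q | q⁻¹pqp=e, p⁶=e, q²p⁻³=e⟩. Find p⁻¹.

The order of p is 6 (smallest k with pᵏ = e), so p⁻¹ = p⁵ = p⁵.
Check: p · (p⁵) → p · p⁵ = e, giving e as required.

Answer: p⁵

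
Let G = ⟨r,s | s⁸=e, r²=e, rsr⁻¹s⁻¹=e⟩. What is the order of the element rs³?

Compute successive powers until reaching e:
  (rs³)¹ = rs³, (rs³)² = s⁶, (rs³)³ = rs, (rs³)⁴ = s⁴, (rs³)⁵ = rs⁷, (rs³)⁶ = s², (rs³)⁷ = rs⁵, (rs³)⁸ = e.
The smallest positive k with (rs³)ᵏ = e is 8.

Answer: 8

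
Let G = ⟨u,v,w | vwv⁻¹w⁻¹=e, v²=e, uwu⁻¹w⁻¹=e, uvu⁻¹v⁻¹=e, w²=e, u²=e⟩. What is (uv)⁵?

Compute successive powers of (uv), reducing at each step:
  (uv)²: (uv) · u = v;   v · v = e
  (uv)³: e · u = u;   u · v = uv
  (uv)⁴: (uv) · u = v;   v · v = e
  (uv)⁵: e · u = u;   u · v = uv

Answer: uv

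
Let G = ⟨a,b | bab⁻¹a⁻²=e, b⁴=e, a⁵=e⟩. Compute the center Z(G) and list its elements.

An element z ∈ Z(G) iff z commutes with every generator.
For example e is central: e·a = a = a·e; e·b = b = b·e.
Whereas a ∉ Z(G) since a·b = ab ≠ a²b = b·a.
Checking each of the 20 elements this way gives Z(G) = {e}, of order 1.

Answer: {e}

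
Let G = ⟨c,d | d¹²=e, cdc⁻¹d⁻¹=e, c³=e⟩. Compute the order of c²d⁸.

Compute successive powers until reaching e:
  (c²d⁸)¹ = c²d⁸, (c²d⁸)² = cd⁴, (c²d⁸)³ = e.
The smallest positive k with (c²d⁸)ᵏ = e is 3.

Answer: 3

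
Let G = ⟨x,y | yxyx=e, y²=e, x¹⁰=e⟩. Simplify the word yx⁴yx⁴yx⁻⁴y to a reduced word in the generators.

Multiply left to right, reducing at each step:
  y · x⁴ = x⁶y
  (x⁶y) · y = x⁶
  (x⁶) · x⁴ = e
  e · y = y
  y · x⁻⁴ = x⁴y
  (x⁴y) · y = x⁴

Answer: x⁴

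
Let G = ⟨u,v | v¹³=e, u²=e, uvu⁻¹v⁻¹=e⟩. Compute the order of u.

Compute successive powers until reaching e:
  u¹ = u, u² = e.
The smallest positive k with uᵏ = e is 2.

Answer: 2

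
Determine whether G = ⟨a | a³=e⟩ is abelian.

G has a single generator, so G is cyclic and hence abelian.

Answer: Yes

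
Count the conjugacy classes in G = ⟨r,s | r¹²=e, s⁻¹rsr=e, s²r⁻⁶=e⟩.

The conjugacy classes (representative and size) are:
  [e] (size 1), [r¹¹] (size 2), [r²] (size 2), [r⁹] (size 2), [r⁴] (size 2), [r⁵] (size 2), [r⁶] (size 1), [r²s] (size 6), [rs] (size 6).
Class equation: 1 + 2 + 2 + 2 + 2 + 2 + 1 + 6 + 6 = 24 = |G|. So G has 9 conjugacy classes.

Answer: 9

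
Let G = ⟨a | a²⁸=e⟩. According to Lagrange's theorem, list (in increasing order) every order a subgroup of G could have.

|G| = 28 = 2² · 7. By Lagrange's theorem the order of any subgroup divides 28; the divisors of 28 are 1, 2, 4, 7, 14, 28.

Answer: 1, 2, 4, 7, 14, 28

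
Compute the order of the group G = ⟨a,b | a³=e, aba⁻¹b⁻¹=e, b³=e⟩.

Enumerate words in the generators, reducing via the relations: the distinct elements are
  {a, b, e, ab, a², b², ab², a²b, a²b²}.
No further products give new elements, so |G| = 9.

Answer: 9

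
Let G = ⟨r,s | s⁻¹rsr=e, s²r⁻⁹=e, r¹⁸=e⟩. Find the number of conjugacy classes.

The conjugacy classes (representative and size) are:
  [e] (size 1), [r¹⁷] (size 2), [r¹⁶] (size 2), [r³] (size 2), [r¹⁴] (size 2), [r¹³] (size 2), [r¹²] (size 2), [r¹¹] (size 2), [r¹⁰] (size 2), [r⁹] (size 1), [r⁸s] (size 9), [rs] (size 9).
Class equation: 1 + 2 + 2 + 2 + 2 + 2 + 2 + 2 + 2 + 1 + 9 + 9 = 36 = |G|. So G has 12 conjugacy classes.

Answer: 12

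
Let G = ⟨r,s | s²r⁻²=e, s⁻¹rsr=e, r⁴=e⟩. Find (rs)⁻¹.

The order of (rs) is 4 (smallest k with (rs)ᵏ = e), so (rs)⁻¹ = (rs)³ = rs⁻¹.
Check: (rs) · (rs⁻¹) → (rs) · r = s;   s · s⁻¹ = e, giving e as required.

Answer: rs⁻¹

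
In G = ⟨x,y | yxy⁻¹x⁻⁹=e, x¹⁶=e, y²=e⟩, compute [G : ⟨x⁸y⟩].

First find ord(x⁸y) by computing successive powers:
  (x⁸y)¹ = x⁸y, (x⁸y)² = e.
So |⟨x⁸y⟩| = ord(x⁸y) = 2. With |G| = 32, by Lagrange [G : ⟨x⁸y⟩] = 32/2 = 16.

Answer: 16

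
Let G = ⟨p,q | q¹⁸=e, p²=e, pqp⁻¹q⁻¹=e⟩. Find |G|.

Enumerate words in the generators, reducing via the relations: the distinct elements are
  {e, p, q, pq, q², q³, q⁴, q⁵, q⁶, q⁷, q⁸, q⁹, pq², pq³, pq⁴, pq⁵, pq⁶, pq⁷, pq⁸, pq⁹, q¹², q¹³, q¹¹, q¹⁰, q¹⁴, q¹⁵, q¹⁶, q¹⁷, pq¹², pq¹³, pq¹¹, pq¹⁰, pq¹⁴, pq¹⁵, pq¹⁶, pq¹⁷}.
No further products give new elements, so |G| = 36.

Answer: 36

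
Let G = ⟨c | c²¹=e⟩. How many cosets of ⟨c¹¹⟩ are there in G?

First find ord(c¹¹) by computing successive powers:
  (c¹¹)¹ = c¹¹, (c¹¹)² = c, (c¹¹)³ = c¹², (c¹¹)⁴ = c², (c¹¹)⁵ = c¹³, (c¹¹)⁶ = c³, (c¹¹)⁷ = c¹⁴, (c¹¹)⁸ = c⁴, (c¹¹)⁹ = c¹⁵, (c¹¹)¹⁰ = c⁵, (c¹¹)¹¹ = c¹⁶, (c¹¹)¹² = c⁶, (c¹¹)¹³ = c¹⁷, (c¹¹)¹⁴ = c⁷, (c¹¹)¹⁵ = c¹⁸, (c¹¹)¹⁶ = c⁸, (c¹¹)¹⁷ = c¹⁹, (c¹¹)¹⁸ = c⁹, (c¹¹)¹⁹ = c²⁰, (c¹¹)²⁰ = c¹⁰, (c¹¹)²¹ = e.
So |⟨c¹¹⟩| = ord(c¹¹) = 21. With |G| = 21, by Lagrange [G : ⟨c¹¹⟩] = 21/21 = 1.

Answer: 1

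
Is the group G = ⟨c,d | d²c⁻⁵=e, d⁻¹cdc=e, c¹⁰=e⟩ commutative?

c·d = cd but d·c = c⁴d⁻¹, so c·d ≠ d·c and G is not abelian.

Answer: No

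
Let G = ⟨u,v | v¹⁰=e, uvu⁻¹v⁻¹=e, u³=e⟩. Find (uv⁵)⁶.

Compute successive powers of (uv⁵), reducing at each step:
  (uv⁵)²: (uv⁵) · u = u²v⁵;   (u²v⁵) · v⁵ = u²
  (uv⁵)³: (u²) · u = e;   e · v⁵ = v⁵
  (uv⁵)⁴: (v⁵) · u = uv⁵;   (uv⁵) · v⁵ = u
  (uv⁵)⁵: u · u = u²;   (u²) · v⁵ = u²v⁵
  (uv⁵)⁶: (u²v⁵) · u = v⁵;   (v⁵) · v⁵ = e

Answer: e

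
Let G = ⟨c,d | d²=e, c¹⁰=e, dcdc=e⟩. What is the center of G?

An element z ∈ Z(G) iff z commutes with every generator.
For example c⁵ is central: (c⁵)·c = c⁶ = c·(c⁵); (c⁵)·d = c⁵d = d·(c⁵).
Whereas c ∉ Z(G) since c·d = cd ≠ c⁹d = d·c.
Checking each of the 20 elements this way gives Z(G) = {e, c⁵}, of order 2.

Answer: {e, c⁵}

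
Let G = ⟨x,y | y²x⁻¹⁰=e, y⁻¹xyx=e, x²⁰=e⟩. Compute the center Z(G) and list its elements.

An element z ∈ Z(G) iff z commutes with every generator.
For example x¹⁰ is central: (x¹⁰)·x = x¹¹ = x·(x¹⁰); (x¹⁰)·y = y⁻¹ = y·(x¹⁰).
Whereas x ∉ Z(G) since x·y = xy ≠ x⁹y⁻¹ = y·x.
Checking each of the 40 elements this way gives Z(G) = {e, x¹⁰}, of order 2.

Answer: {e, x¹⁰}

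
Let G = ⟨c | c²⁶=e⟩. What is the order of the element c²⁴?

Compute successive powers until reaching e:
  (c²⁴)¹ = c²⁴, (c²⁴)² = c²², (c²⁴)³ = c²⁰, (c²⁴)⁴ = c¹⁸, (c²⁴)⁵ = c¹⁶, (c²⁴)⁶ = c¹⁴, (c²⁴)⁷ = c¹², (c²⁴)⁸ = c¹⁰, (c²⁴)⁹ = c⁸, (c²⁴)¹⁰ = c⁶, (c²⁴)¹¹ = c⁴, (c²⁴)¹² = c², (c²⁴)¹³ = e.
The smallest positive k with (c²⁴)ᵏ = e is 13.

Answer: 13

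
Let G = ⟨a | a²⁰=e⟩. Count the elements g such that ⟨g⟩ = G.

G is cyclic of order 20. An element generates G iff its order is 20, and a cyclic group of order 20 has exactly φ(20) = 8 such elements.

Answer: 8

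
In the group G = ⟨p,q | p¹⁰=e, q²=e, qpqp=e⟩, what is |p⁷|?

Compute successive powers until reaching e:
  (p⁷)¹ = p⁷, (p⁷)² = p⁴, (p⁷)³ = p, (p⁷)⁴ = p⁸, (p⁷)⁵ = p⁵, (p⁷)⁶ = p², (p⁷)⁷ = p⁹, (p⁷)⁸ = p⁶, (p⁷)⁹ = p³, (p⁷)¹⁰ = e.
The smallest positive k with (p⁷)ᵏ = e is 10.

Answer: 10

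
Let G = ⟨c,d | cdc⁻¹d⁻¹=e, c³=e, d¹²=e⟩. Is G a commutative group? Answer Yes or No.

Each pair of generators commutes: c·d = cd = d·c. Since the generators pairwise commute, every element of G commutes with every other, so G is abelian.

Answer: Yes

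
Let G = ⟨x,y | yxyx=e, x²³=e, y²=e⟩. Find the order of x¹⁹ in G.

Compute successive powers until reaching e:
  (x¹⁹)¹ = x¹⁹, (x¹⁹)² = x¹⁵, (x¹⁹)³ = x¹¹, (x¹⁹)⁴ = x⁷, (x¹⁹)⁵ = x³, (x¹⁹)⁶ = x²², (x¹⁹)⁷ = x¹⁸, (x¹⁹)⁸ = x¹⁴, (x¹⁹)⁹ = x¹⁰, (x¹⁹)¹⁰ = x⁶, (x¹⁹)¹¹ = x², (x¹⁹)¹² = x²¹, (x¹⁹)¹³ = x¹⁷, (x¹⁹)¹⁴ = x¹³, (x¹⁹)¹⁵ = x⁹, (x¹⁹)¹⁶ = x⁵, (x¹⁹)¹⁷ = x, (x¹⁹)¹⁸ = x²⁰, (x¹⁹)¹⁹ = x¹⁶, (x¹⁹)²⁰ = x¹², (x¹⁹)²¹ = x⁸, (x¹⁹)²² = x⁴, (x¹⁹)²³ = e.
The smallest positive k with (x¹⁹)ᵏ = e is 23.

Answer: 23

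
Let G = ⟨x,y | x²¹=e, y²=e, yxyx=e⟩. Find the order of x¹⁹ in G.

Compute successive powers until reaching e:
  (x¹⁹)¹ = x¹⁹, (x¹⁹)² = x¹⁷, (x¹⁹)³ = x¹⁵, (x¹⁹)⁴ = x¹³, (x¹⁹)⁵ = x¹¹, (x¹⁹)⁶ = x⁹, (x¹⁹)⁷ = x⁷, (x¹⁹)⁸ = x⁵, (x¹⁹)⁹ = x³, (x¹⁹)¹⁰ = x, (x¹⁹)¹¹ = x²⁰, (x¹⁹)¹² = x¹⁸, (x¹⁹)¹³ = x¹⁶, (x¹⁹)¹⁴ = x¹⁴, (x¹⁹)¹⁵ = x¹², (x¹⁹)¹⁶ = x¹⁰, (x¹⁹)¹⁷ = x⁸, (x¹⁹)¹⁸ = x⁶, (x¹⁹)¹⁹ = x⁴, (x¹⁹)²⁰ = x², (x¹⁹)²¹ = e.
The smallest positive k with (x¹⁹)ᵏ = e is 21.

Answer: 21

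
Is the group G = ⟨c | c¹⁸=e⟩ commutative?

G has a single generator, so G is cyclic and hence abelian.

Answer: Yes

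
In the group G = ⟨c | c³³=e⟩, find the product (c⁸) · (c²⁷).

Compute (c⁸) · (c²⁷) by multiplying left to right and reducing via the relations at each step:
  (c⁸) · c²⁷ = c²

Answer: c²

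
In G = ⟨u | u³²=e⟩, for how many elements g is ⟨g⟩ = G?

G is cyclic of order 32. An element generates G iff its order is 32, and a cyclic group of order 32 has exactly φ(32) = 16 such elements.

Answer: 16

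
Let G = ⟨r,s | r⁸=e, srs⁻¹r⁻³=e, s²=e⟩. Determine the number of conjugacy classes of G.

The conjugacy classes (representative and size) are:
  [e] (size 1), [r³] (size 2), [r²] (size 2), [r⁴] (size 1), [r⁵] (size 2), [r⁴s] (size 4), [rs] (size 4).
Class equation: 1 + 2 + 2 + 1 + 2 + 4 + 4 = 16 = |G|. So G has 7 conjugacy classes.

Answer: 7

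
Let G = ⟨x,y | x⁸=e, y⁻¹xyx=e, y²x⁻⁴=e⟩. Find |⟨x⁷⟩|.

|⟨x⁷⟩| equals the order of x⁷. Compute successive powers until reaching e:
  (x⁷)¹ = x⁷, (x⁷)² = x⁶, (x⁷)³ = x⁵, (x⁷)⁴ = x⁴, (x⁷)⁵ = x³, (x⁷)⁶ = x², (x⁷)⁷ = x, (x⁷)⁸ = e.
The smallest positive k with (x⁷)ᵏ = e is 8, so |⟨x⁷⟩| = 8.

Answer: 8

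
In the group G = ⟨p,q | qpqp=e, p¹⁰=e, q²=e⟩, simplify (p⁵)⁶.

Compute successive powers of (p⁵), reducing at each step:
  (p⁵)²: (p⁵) · p⁵ = e
  (p⁵)³: e · p⁵ = p⁵
  (p⁵)⁴: (p⁵) · p⁵ = e
  (p⁵)⁵: e · p⁵ = p⁵
  (p⁵)⁶: (p⁵) · p⁵ = e

Answer: e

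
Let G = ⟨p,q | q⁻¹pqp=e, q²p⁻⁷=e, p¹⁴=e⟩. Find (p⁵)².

Compute successive powers of (p⁵), reducing at each step:
  (p⁵)²: (p⁵) · p⁵ = p¹⁰

Answer: p¹⁰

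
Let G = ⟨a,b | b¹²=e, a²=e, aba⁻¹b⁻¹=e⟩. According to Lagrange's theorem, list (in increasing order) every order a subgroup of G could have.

|G| = 24 = 2³ · 3. By Lagrange's theorem the order of any subgroup divides 24; the divisors of 24 are 1, 2, 3, 4, 6, 8, 12, 24.

Answer: 1, 2, 3, 4, 6, 8, 12, 24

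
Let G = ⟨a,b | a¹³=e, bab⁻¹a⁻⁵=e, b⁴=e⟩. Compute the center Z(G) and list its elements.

An element z ∈ Z(G) iff z commutes with every generator.
For example e is central: e·a = a = a·e; e·b = b = b·e.
Whereas a ∉ Z(G) since a·b = ab ≠ a⁵b = b·a.
Checking each of the 52 elements this way gives Z(G) = {e}, of order 1.

Answer: {e}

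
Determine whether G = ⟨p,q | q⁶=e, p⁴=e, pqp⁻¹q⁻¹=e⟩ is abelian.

Each pair of generators commutes: p·q = pq = q·p. Since the generators pairwise commute, every element of G commutes with every other, so G is abelian.

Answer: Yes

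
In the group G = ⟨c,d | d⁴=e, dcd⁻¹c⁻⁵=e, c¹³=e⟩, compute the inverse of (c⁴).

The order of (c⁴) is 13 (smallest k with (c⁴)ᵏ = e), so (c⁴)⁻¹ = (c⁴)¹² = c⁹.
Check: (c⁴) · (c⁹) → (c⁴) · c⁹ = e, giving e as required.

Answer: c⁹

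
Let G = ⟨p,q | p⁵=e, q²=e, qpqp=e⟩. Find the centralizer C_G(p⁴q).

⟨p⁴q⟩ ⊆ C_G(p⁴q) since powers of p⁴q commute with p⁴q; so |C_G(p⁴q)| ≥ |⟨p⁴q⟩| = 2.
By orbit–stabilizer, |C_G(p⁴q)| = |G| / |conj. class of p⁴q| = 10 / 5 = 2.
The 2 elements commuting with p⁴q are {e, p⁴q}.

Answer: {e, p⁴q}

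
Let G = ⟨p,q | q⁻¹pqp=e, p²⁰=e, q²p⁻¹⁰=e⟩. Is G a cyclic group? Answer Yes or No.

Every cyclic group is abelian. But p·q = pq while q·p = p⁹q⁻¹, so p·q ≠ q·p and G is not abelian. Hence G is not cyclic.

Answer: No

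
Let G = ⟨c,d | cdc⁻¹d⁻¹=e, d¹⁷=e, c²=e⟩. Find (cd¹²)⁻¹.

The order of (cd¹²) is 34 (smallest k with (cd¹²)ᵏ = e), so (cd¹²)⁻¹ = (cd¹²)³³ = cd⁵.
Check: (cd¹²) · (cd⁵) → (cd¹²) · c = d¹²;   (d¹²) · d⁵ = e, giving e as required.

Answer: cd⁵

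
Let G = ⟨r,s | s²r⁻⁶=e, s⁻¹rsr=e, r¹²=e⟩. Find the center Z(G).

An element z ∈ Z(G) iff z commutes with every generator.
For example r⁶ is central: (r⁶)·r = r⁷ = r·(r⁶); (r⁶)·s = s⁻¹ = s·(r⁶).
Whereas r ∉ Z(G) since r·s = rs ≠ r⁵s⁻¹ = s·r.
Checking each of the 24 elements this way gives Z(G) = {e, r⁶}, of order 2.

Answer: {e, r⁶}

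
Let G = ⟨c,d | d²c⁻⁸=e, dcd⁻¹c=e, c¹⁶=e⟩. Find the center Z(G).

An element z ∈ Z(G) iff z commutes with every generator.
For example c⁸ is central: (c⁸)·c = c⁹ = c·(c⁸); (c⁸)·d = d⁻¹ = d·(c⁸).
Whereas c ∉ Z(G) since c·d = cd ≠ c⁷d⁻¹ = d·c.
Checking each of the 32 elements this way gives Z(G) = {e, c⁸}, of order 2.

Answer: {e, c⁸}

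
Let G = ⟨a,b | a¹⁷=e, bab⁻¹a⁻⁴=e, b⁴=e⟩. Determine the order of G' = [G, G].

G' = [G, G] is generated by all commutators. The generator-pair commutators are: [a, b] = a¹⁴.
The subgroup they normally generate is {e, a, a², a³, a⁴, a⁵, a⁶, a⁷, a⁸, a⁹, a¹⁰, a¹¹, a¹², a¹³, a¹⁴, a¹⁵, a¹⁶}, of order 17.
Check: |G/G'| = 68/17 = 4 is the order of the abelianisation.

Answer: 17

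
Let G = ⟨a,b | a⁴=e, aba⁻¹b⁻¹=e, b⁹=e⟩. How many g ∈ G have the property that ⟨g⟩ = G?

G is cyclic of order 36. An element generates G iff its order is 36, and a cyclic group of order 36 has exactly φ(36) = 12 such elements.

Answer: 12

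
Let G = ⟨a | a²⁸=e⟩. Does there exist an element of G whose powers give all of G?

|G| = 28. The element a has order 28 (its powers give 28 distinct elements), so ⟨a⟩ = G and G is cyclic.

Answer: Yes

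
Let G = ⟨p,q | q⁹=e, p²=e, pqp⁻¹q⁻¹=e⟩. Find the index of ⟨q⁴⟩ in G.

First find ord(q⁴) by computing successive powers:
  (q⁴)¹ = q⁴, (q⁴)² = q⁸, (q⁴)³ = q³, (q⁴)⁴ = q⁷, (q⁴)⁵ = q², (q⁴)⁶ = q⁶, (q⁴)⁷ = q, (q⁴)⁸ = q⁵, (q⁴)⁹ = e.
So |⟨q⁴⟩| = ord(q⁴) = 9. With |G| = 18, by Lagrange [G : ⟨q⁴⟩] = 18/9 = 2.

Answer: 2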